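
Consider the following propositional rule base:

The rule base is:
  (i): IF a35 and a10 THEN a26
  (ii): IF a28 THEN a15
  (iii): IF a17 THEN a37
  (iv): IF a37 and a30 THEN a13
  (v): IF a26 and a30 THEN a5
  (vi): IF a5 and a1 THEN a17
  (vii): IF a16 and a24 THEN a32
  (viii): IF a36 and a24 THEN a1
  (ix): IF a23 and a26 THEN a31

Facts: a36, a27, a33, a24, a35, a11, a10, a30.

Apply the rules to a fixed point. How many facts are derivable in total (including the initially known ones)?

14

[1] (i) [IF a35 and a10 THEN a26]; (viii) [IF a36 and a24 THEN a1]. ⇒ new: a26, a1.
[2] (v) [IF a26 and a30 THEN a5]. ⇒ new: a5.
[3] (vi) [IF a5 and a1 THEN a17]. ⇒ new: a17.
[4] (iii) [IF a17 THEN a37]. ⇒ new: a37.
[5] (iv) [IF a37 and a30 THEN a13]. ⇒ new: a13.
Closure: {a1, a10, a11, a13, a17, a24, a26, a27, a30, a33, a35, a36, a37, a5} — 14 facts.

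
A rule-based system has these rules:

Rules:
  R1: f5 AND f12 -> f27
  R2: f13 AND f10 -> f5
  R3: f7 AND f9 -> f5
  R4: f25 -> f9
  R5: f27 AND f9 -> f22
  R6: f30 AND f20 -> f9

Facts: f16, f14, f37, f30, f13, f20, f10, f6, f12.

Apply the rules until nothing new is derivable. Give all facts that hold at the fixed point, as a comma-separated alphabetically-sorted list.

Round 1 fires R2, R6, giving f5, f9.
Round 2 fires R1, giving f27.
Round 3 fires R5, giving f22.

f10, f12, f13, f14, f16, f20, f22, f27, f30, f37, f5, f6, f9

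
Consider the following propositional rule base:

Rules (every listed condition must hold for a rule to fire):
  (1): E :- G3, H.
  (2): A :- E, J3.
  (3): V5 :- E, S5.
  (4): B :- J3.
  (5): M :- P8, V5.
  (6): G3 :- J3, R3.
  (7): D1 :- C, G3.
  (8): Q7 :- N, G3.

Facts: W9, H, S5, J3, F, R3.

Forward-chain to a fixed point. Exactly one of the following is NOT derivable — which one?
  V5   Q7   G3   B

Round 1: (4) [B :- J3.]; (6) [G3 :- J3, R3.]. New: B, G3.
Round 2: (1) [E :- G3, H.]. New: E.
Round 3: (2) [A :- E, J3.]; (3) [V5 :- E, S5.]. New: A, V5.
Derived: V5 (round 3), G3 (round 1), B (round 1). Q7 never appears in any round.

Q7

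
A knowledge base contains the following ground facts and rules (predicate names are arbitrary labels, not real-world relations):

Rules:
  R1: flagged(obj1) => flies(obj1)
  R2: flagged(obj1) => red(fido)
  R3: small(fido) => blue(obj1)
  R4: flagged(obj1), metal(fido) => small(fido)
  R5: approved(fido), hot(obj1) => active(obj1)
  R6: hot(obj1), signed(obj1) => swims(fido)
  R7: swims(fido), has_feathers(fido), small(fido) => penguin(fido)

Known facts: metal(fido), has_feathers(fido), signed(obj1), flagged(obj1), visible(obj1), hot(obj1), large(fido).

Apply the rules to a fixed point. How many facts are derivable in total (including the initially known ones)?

13

Round 1 — R1, R2, R4, R6, derive flies(obj1), red(fido), small(fido), swims(fido).
Round 2 — R3, R7, derive blue(obj1), penguin(fido).
Closure: {blue(obj1), flagged(obj1), flies(obj1), has_feathers(fido), hot(obj1), large(fido), metal(fido), penguin(fido), red(fido), signed(obj1), small(fido), swims(fido), visible(obj1)} — 13 facts.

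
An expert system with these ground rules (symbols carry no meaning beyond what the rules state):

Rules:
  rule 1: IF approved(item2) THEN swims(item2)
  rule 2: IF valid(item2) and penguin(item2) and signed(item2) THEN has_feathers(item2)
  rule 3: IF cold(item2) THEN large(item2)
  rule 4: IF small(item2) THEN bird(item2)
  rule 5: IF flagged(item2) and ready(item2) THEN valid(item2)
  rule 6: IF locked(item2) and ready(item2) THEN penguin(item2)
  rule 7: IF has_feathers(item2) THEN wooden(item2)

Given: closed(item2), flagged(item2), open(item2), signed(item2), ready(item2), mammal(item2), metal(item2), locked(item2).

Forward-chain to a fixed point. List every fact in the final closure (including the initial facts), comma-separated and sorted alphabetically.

Round 1: rule 5 [IF flagged(item2) and ready(item2) THEN valid(item2)]; rule 6 [IF locked(item2) and ready(item2) THEN penguin(item2)]. Adds valid(item2), penguin(item2).
Round 2: rule 2 [IF valid(item2) and penguin(item2) and signed(item2) THEN has_feathers(item2)]. Adds has_feathers(item2).
Round 3: rule 7 [IF has_feathers(item2) THEN wooden(item2)]. Adds wooden(item2).

closed(item2), flagged(item2), has_feathers(item2), locked(item2), mammal(item2), metal(item2), open(item2), penguin(item2), ready(item2), signed(item2), valid(item2), wooden(item2)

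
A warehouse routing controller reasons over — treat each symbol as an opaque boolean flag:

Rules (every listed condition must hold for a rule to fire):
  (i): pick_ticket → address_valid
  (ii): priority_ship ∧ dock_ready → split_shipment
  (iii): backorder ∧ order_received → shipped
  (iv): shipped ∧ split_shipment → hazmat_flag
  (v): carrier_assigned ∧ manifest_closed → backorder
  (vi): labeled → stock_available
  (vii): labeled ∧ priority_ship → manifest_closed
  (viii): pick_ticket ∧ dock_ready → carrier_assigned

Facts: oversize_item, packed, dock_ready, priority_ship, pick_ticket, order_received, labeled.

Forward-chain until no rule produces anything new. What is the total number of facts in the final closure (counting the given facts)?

15

Round 1 fires (i), (ii), (vi), (vii), (viii), giving address_valid, split_shipment, stock_available, manifest_closed, carrier_assigned.
Round 2 fires (v), giving backorder.
Round 3 fires (iii), giving shipped.
Round 4 fires (iv), giving hazmat_flag.
Closure: {address_valid, backorder, carrier_assigned, dock_ready, hazmat_flag, labeled, manifest_closed, order_received, oversize_item, packed, pick_ticket, priority_ship, shipped, split_shipment, stock_available} — 15 facts.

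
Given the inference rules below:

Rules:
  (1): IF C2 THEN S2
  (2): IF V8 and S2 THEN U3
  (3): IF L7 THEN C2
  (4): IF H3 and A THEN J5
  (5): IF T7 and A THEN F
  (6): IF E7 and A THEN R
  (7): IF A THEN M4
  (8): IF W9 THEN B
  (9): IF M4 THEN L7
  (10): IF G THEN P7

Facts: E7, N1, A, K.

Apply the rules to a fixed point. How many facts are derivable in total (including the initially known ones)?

9

Round 1 fires (6), (7), giving R, M4.
Round 2 fires (9), giving L7.
Round 3 fires (3), giving C2.
Round 4 fires (1), giving S2.
Closure: {A, C2, E7, K, L7, M4, N1, R, S2} — 9 facts.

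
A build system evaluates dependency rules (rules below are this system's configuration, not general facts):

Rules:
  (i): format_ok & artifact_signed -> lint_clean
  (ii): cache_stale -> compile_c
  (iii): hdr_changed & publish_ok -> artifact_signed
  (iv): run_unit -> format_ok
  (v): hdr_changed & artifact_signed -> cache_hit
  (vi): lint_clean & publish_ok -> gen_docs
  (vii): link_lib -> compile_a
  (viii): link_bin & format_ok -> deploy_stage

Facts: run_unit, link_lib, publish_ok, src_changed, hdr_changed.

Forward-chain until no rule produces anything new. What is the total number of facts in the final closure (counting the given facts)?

Round 1: (iii) [hdr_changed & publish_ok -> artifact_signed]; (iv) [run_unit -> format_ok]; (vii) [link_lib -> compile_a]. Adds artifact_signed, format_ok, compile_a.
Round 2: (i) [format_ok & artifact_signed -> lint_clean]; (v) [hdr_changed & artifact_signed -> cache_hit]. Adds lint_clean, cache_hit.
Round 3: (vi) [lint_clean & publish_ok -> gen_docs]. Adds gen_docs.
Closure: {artifact_signed, cache_hit, compile_a, format_ok, gen_docs, hdr_changed, link_lib, lint_clean, publish_ok, run_unit, src_changed} — 11 facts.

11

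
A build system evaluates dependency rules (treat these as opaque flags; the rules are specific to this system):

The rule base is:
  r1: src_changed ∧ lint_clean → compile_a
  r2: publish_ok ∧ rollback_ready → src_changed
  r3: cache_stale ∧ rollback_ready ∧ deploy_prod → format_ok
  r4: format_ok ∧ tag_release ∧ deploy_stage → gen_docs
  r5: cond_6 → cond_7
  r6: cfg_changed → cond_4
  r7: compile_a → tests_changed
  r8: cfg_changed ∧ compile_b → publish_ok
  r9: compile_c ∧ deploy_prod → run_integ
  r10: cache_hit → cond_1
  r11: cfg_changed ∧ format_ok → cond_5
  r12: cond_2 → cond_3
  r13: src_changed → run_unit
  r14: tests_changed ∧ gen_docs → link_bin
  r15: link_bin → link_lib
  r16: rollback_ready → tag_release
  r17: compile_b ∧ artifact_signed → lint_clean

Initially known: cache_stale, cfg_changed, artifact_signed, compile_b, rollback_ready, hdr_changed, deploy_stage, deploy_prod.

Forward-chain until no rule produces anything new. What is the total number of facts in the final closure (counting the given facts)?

21

Round 1: r3 [cache_stale ∧ rollback_ready ∧ deploy_prod → format_ok]; r6 [cfg_changed → cond_4]; r8 [cfg_changed ∧ compile_b → publish_ok]; r16 [rollback_ready → tag_release]; r17 [compile_b ∧ artifact_signed → lint_clean]. New: format_ok, cond_4, publish_ok, tag_release, lint_clean.
Round 2: r2 [publish_ok ∧ rollback_ready → src_changed]; r4 [format_ok ∧ tag_release ∧ deploy_stage → gen_docs]; r11 [cfg_changed ∧ format_ok → cond_5]. New: src_changed, gen_docs, cond_5.
Round 3: r1 [src_changed ∧ lint_clean → compile_a]; r13 [src_changed → run_unit]. New: compile_a, run_unit.
Round 4: r7 [compile_a → tests_changed]. New: tests_changed.
Round 5: r14 [tests_changed ∧ gen_docs → link_bin]. New: link_bin.
Round 6: r15 [link_bin → link_lib]. New: link_lib.
Closure: {artifact_signed, cache_stale, cfg_changed, compile_a, compile_b, cond_4, cond_5, deploy_prod, deploy_stage, format_ok, gen_docs, hdr_changed, link_bin, link_lib, lint_clean, publish_ok, rollback_ready, run_unit, src_changed, tag_release, tests_changed} — 21 facts.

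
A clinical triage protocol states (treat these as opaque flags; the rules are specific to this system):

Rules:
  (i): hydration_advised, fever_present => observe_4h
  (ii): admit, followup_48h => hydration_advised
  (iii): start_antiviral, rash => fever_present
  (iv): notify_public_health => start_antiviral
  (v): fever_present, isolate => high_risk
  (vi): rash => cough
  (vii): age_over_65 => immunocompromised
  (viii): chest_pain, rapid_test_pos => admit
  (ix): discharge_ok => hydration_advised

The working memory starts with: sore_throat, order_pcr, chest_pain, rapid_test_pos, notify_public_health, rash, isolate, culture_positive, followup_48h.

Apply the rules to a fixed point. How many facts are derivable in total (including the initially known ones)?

16

[1] (iv) [notify_public_health => start_antiviral]; (vi) [rash => cough]; (viii) [chest_pain, rapid_test_pos => admit]. ⇒ new: start_antiviral, cough, admit.
[2] (ii) [admit, followup_48h => hydration_advised]; (iii) [start_antiviral, rash => fever_present]. ⇒ new: hydration_advised, fever_present.
[3] (i) [hydration_advised, fever_present => observe_4h]; (v) [fever_present, isolate => high_risk]. ⇒ new: observe_4h, high_risk.
Closure: {admit, chest_pain, cough, culture_positive, fever_present, followup_48h, high_risk, hydration_advised, isolate, notify_public_health, observe_4h, order_pcr, rapid_test_pos, rash, sore_throat, start_antiviral} — 16 facts.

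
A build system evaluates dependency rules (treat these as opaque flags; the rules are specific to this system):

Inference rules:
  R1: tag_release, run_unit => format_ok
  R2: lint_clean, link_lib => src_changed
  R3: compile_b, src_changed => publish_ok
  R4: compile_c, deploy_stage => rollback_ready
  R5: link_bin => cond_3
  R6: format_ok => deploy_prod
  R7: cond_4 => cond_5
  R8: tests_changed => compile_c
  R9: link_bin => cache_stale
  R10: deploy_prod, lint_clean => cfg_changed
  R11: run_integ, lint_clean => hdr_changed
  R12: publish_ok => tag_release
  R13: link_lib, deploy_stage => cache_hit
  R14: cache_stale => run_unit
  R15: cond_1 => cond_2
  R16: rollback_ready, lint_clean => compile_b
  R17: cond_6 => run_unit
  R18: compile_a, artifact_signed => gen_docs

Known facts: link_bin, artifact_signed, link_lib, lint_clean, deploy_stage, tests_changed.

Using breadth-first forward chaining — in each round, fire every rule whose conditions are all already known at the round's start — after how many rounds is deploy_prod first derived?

Round 1: R2 [lint_clean, link_lib => src_changed]; R5 [link_bin => cond_3]; R8 [tests_changed => compile_c]; R9 [link_bin => cache_stale]; R13 [link_lib, deploy_stage => cache_hit]. New: src_changed, cond_3, compile_c, cache_stale, cache_hit.
Round 2: R4 [compile_c, deploy_stage => rollback_ready]; R14 [cache_stale => run_unit]. New: rollback_ready, run_unit.
Round 3: R16 [rollback_ready, lint_clean => compile_b]. New: compile_b.
Round 4: R3 [compile_b, src_changed => publish_ok]. New: publish_ok.
Round 5: R12 [publish_ok => tag_release]. New: tag_release.
Round 6: R1 [tag_release, run_unit => format_ok]. New: format_ok.
Round 7: R6 [format_ok => deploy_prod]. New: deploy_prod.
deploy_prod first appears in round 7.

7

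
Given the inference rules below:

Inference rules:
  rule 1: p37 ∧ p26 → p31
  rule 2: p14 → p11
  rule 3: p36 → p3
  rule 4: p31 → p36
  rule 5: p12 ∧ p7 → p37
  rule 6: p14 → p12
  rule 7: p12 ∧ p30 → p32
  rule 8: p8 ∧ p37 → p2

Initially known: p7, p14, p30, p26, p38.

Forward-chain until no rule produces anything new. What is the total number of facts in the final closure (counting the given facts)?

Round 1: rule 2 [p14 → p11]; rule 6 [p14 → p12]. Adds p11, p12.
Round 2: rule 5 [p12 ∧ p7 → p37]; rule 7 [p12 ∧ p30 → p32]. Adds p37, p32.
Round 3: rule 1 [p37 ∧ p26 → p31]. Adds p31.
Round 4: rule 4 [p31 → p36]. Adds p36.
Round 5: rule 3 [p36 → p3]. Adds p3.
Closure: {p11, p12, p14, p26, p3, p30, p31, p32, p36, p37, p38, p7} — 12 facts.

12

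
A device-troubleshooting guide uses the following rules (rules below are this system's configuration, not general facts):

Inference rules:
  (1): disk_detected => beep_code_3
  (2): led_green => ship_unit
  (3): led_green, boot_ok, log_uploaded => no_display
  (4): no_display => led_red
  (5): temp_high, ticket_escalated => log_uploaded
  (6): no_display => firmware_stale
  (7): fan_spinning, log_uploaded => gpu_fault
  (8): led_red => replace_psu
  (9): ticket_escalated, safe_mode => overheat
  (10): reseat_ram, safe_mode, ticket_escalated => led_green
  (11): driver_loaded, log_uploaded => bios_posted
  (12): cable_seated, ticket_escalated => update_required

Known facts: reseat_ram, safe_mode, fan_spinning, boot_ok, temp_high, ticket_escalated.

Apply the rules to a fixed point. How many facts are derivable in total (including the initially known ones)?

Round 1 fires (5), (9), (10), giving log_uploaded, overheat, led_green.
Round 2 fires (2), (3), (7), giving ship_unit, no_display, gpu_fault.
Round 3 fires (4), (6), giving led_red, firmware_stale.
Round 4 fires (8), giving replace_psu.
Closure: {boot_ok, fan_spinning, firmware_stale, gpu_fault, led_green, led_red, log_uploaded, no_display, overheat, replace_psu, reseat_ram, safe_mode, ship_unit, temp_high, ticket_escalated} — 15 facts.

15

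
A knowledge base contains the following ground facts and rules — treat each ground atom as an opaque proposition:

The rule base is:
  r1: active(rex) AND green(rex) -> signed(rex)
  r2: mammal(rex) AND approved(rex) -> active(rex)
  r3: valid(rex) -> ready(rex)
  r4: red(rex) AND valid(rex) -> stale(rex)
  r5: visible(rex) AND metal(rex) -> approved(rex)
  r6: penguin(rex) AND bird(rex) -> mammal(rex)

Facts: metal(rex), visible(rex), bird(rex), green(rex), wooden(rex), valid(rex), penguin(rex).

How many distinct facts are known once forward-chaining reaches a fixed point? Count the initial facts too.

12

Round 1 fires r3, r5, r6, giving ready(rex), approved(rex), mammal(rex).
Round 2 fires r2, giving active(rex).
Round 3 fires r1, giving signed(rex).
Closure: {active(rex), approved(rex), bird(rex), green(rex), mammal(rex), metal(rex), penguin(rex), ready(rex), signed(rex), valid(rex), visible(rex), wooden(rex)} — 12 facts.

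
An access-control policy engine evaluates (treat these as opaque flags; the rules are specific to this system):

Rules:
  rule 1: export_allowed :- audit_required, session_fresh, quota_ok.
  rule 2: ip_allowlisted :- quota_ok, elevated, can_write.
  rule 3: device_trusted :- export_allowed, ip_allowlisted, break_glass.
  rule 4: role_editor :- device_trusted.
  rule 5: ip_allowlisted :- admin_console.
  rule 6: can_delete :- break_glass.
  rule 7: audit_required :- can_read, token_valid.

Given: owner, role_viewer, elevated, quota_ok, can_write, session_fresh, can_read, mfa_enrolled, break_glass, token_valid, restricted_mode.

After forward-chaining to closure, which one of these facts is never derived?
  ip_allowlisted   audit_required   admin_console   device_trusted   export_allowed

Round 1: rule 2 [ip_allowlisted :- quota_ok, elevated, can_write.]; rule 6 [can_delete :- break_glass.]; rule 7 [audit_required :- can_read, token_valid.]. Adds ip_allowlisted, can_delete, audit_required.
Round 2: rule 1 [export_allowed :- audit_required, session_fresh, quota_ok.]. Adds export_allowed.
Round 3: rule 3 [device_trusted :- export_allowed, ip_allowlisted, break_glass.]. Adds device_trusted.
Round 4: rule 4 [role_editor :- device_trusted.]. Adds role_editor.
Derived: export_allowed (round 2), audit_required (round 1), device_trusted (round 3), ip_allowlisted (round 1). admin_console never appears in any round.

admin_console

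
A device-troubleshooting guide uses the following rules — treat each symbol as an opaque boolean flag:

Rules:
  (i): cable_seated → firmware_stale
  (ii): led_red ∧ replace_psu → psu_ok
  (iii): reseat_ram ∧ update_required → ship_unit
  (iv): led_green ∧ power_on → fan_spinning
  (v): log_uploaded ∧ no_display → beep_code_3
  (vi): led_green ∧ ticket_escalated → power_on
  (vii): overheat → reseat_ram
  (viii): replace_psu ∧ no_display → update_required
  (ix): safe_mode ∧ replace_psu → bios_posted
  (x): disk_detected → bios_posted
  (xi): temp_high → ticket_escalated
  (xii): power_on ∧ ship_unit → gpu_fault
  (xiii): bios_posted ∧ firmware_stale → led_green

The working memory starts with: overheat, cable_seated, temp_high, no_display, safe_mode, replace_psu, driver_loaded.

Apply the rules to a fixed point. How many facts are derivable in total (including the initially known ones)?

Round 1 — (i), (vii), (viii), (ix), (xi), derive firmware_stale, reseat_ram, update_required, bios_posted, ticket_escalated.
Round 2 — (iii), (xiii), derive ship_unit, led_green.
Round 3 — (vi), derive power_on.
Round 4 — (iv), (xii), derive fan_spinning, gpu_fault.
Closure: {bios_posted, cable_seated, driver_loaded, fan_spinning, firmware_stale, gpu_fault, led_green, no_display, overheat, power_on, replace_psu, reseat_ram, safe_mode, ship_unit, temp_high, ticket_escalated, update_required} — 17 facts.

17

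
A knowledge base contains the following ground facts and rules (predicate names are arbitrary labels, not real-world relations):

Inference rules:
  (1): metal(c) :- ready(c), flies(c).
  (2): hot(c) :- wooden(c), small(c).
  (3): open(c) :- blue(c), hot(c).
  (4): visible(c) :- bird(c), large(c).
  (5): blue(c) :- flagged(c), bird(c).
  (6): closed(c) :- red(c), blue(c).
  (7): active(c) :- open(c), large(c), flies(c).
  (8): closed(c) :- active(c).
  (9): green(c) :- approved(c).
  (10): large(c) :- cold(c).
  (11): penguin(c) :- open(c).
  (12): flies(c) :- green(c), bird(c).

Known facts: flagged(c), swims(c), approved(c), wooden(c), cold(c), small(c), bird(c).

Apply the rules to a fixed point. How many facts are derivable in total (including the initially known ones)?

17

Round 1: (2) [hot(c) :- wooden(c), small(c).]; (5) [blue(c) :- flagged(c), bird(c).]; (9) [green(c) :- approved(c).]; (10) [large(c) :- cold(c).]. Adds hot(c), blue(c), green(c), large(c).
Round 2: (3) [open(c) :- blue(c), hot(c).]; (4) [visible(c) :- bird(c), large(c).]; (12) [flies(c) :- green(c), bird(c).]. Adds open(c), visible(c), flies(c).
Round 3: (7) [active(c) :- open(c), large(c), flies(c).]; (11) [penguin(c) :- open(c).]. Adds active(c), penguin(c).
Round 4: (8) [closed(c) :- active(c).]. Adds closed(c).
Closure: {active(c), approved(c), bird(c), blue(c), closed(c), cold(c), flagged(c), flies(c), green(c), hot(c), large(c), open(c), penguin(c), small(c), swims(c), visible(c), wooden(c)} — 17 facts.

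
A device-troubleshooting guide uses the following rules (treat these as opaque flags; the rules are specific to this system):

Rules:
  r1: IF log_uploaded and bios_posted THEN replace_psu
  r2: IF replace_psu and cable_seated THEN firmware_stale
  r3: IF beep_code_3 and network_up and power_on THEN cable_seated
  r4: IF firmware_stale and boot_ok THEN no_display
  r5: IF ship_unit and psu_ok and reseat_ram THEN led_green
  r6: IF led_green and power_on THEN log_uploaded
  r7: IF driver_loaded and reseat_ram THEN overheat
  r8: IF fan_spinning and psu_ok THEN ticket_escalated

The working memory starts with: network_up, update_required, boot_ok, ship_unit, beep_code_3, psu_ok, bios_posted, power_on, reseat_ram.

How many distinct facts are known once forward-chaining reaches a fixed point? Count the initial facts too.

15

Round 1: r3 [IF beep_code_3 and network_up and power_on THEN cable_seated]; r5 [IF ship_unit and psu_ok and reseat_ram THEN led_green]. New: cable_seated, led_green.
Round 2: r6 [IF led_green and power_on THEN log_uploaded]. New: log_uploaded.
Round 3: r1 [IF log_uploaded and bios_posted THEN replace_psu]. New: replace_psu.
Round 4: r2 [IF replace_psu and cable_seated THEN firmware_stale]. New: firmware_stale.
Round 5: r4 [IF firmware_stale and boot_ok THEN no_display]. New: no_display.
Closure: {beep_code_3, bios_posted, boot_ok, cable_seated, firmware_stale, led_green, log_uploaded, network_up, no_display, power_on, psu_ok, replace_psu, reseat_ram, ship_unit, update_required} — 15 facts.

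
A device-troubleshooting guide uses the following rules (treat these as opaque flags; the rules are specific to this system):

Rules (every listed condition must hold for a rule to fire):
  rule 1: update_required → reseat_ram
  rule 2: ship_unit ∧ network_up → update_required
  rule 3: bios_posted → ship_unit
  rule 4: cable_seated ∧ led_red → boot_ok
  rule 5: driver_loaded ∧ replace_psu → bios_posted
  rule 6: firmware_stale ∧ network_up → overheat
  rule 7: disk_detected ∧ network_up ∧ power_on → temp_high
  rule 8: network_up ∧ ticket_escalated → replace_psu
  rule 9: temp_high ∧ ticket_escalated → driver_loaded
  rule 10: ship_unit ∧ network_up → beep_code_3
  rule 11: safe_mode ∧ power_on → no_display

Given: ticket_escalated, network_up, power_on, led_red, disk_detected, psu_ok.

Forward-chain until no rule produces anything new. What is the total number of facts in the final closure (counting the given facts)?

Round 1 — rule 7, rule 8, derive temp_high, replace_psu.
Round 2 — rule 9, derive driver_loaded.
Round 3 — rule 5, derive bios_posted.
Round 4 — rule 3, derive ship_unit.
Round 5 — rule 2, rule 10, derive update_required, beep_code_3.
Round 6 — rule 1, derive reseat_ram.
Closure: {beep_code_3, bios_posted, disk_detected, driver_loaded, led_red, network_up, power_on, psu_ok, replace_psu, reseat_ram, ship_unit, temp_high, ticket_escalated, update_required} — 14 facts.

14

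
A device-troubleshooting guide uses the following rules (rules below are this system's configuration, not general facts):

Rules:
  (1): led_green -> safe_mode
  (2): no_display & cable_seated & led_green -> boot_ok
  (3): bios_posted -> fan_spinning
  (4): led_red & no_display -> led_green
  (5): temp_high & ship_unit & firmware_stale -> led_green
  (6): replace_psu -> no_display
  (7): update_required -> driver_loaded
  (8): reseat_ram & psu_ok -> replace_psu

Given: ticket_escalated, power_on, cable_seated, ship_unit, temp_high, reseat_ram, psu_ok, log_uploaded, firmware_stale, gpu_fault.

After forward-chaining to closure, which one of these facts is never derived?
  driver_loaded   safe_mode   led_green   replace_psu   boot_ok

Round 1: (5) [temp_high & ship_unit & firmware_stale -> led_green]; (8) [reseat_ram & psu_ok -> replace_psu]. Adds led_green, replace_psu.
Round 2: (1) [led_green -> safe_mode]; (6) [replace_psu -> no_display]. Adds safe_mode, no_display.
Round 3: (2) [no_display & cable_seated & led_green -> boot_ok]. Adds boot_ok.
Derived: replace_psu (round 1), led_green (round 1), safe_mode (round 2), boot_ok (round 3). driver_loaded never appears in any round.

driver_loaded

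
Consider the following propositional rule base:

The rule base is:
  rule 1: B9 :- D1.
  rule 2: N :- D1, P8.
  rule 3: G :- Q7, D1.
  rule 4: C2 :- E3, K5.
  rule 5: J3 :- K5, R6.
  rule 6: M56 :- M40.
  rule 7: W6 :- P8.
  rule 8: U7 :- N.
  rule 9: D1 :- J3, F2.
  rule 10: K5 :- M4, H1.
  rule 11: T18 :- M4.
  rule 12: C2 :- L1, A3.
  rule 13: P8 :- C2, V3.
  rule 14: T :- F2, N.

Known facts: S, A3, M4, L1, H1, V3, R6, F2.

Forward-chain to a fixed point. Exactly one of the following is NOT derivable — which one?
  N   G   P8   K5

Round 1: rule 10 [K5 :- M4, H1.]; rule 11 [T18 :- M4.]; rule 12 [C2 :- L1, A3.]. New: K5, T18, C2.
Round 2: rule 5 [J3 :- K5, R6.]; rule 13 [P8 :- C2, V3.]. New: J3, P8.
Round 3: rule 7 [W6 :- P8.]; rule 9 [D1 :- J3, F2.]. New: W6, D1.
Round 4: rule 1 [B9 :- D1.]; rule 2 [N :- D1, P8.]. New: B9, N.
Round 5: rule 8 [U7 :- N.]; rule 14 [T :- F2, N.]. New: U7, T.
Derived: N (round 4), P8 (round 2), K5 (round 1). G never appears in any round.

G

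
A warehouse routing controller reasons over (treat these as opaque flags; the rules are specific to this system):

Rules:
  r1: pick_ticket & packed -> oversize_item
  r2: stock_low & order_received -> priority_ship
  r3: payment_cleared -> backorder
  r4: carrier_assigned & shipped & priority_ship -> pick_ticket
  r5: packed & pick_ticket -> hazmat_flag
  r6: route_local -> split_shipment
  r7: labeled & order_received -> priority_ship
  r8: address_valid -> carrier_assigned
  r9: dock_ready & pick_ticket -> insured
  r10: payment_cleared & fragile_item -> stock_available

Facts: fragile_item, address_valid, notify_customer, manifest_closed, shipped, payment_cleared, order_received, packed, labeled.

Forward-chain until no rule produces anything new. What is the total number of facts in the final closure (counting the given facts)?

16

Round 1 — r3, r7, r8, r10, derive backorder, priority_ship, carrier_assigned, stock_available.
Round 2 — r4, derive pick_ticket.
Round 3 — r1, r5, derive oversize_item, hazmat_flag.
Closure: {address_valid, backorder, carrier_assigned, fragile_item, hazmat_flag, labeled, manifest_closed, notify_customer, order_received, oversize_item, packed, payment_cleared, pick_ticket, priority_ship, shipped, stock_available} — 16 facts.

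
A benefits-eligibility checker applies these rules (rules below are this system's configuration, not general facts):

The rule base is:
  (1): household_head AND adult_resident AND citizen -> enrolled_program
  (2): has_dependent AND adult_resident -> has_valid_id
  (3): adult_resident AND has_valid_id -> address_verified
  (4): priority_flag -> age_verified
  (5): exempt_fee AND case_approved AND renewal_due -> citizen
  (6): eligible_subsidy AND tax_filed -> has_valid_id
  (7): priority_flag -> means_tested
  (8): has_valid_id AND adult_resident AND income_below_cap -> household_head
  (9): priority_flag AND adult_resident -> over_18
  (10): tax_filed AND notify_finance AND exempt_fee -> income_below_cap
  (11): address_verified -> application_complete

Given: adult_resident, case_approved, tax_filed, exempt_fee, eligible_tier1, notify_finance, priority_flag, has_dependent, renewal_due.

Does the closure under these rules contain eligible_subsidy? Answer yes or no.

Round 1 — (2), (4), (5), (7), (9), (10), derive has_valid_id, age_verified, citizen, means_tested, over_18, income_below_cap.
Round 2 — (3), (8), derive address_verified, household_head.
Round 3 — (1), (11), derive enrolled_program, application_complete.
Fixed point reached. No rule has eligible_subsidy as a consequent, and it is not given.

no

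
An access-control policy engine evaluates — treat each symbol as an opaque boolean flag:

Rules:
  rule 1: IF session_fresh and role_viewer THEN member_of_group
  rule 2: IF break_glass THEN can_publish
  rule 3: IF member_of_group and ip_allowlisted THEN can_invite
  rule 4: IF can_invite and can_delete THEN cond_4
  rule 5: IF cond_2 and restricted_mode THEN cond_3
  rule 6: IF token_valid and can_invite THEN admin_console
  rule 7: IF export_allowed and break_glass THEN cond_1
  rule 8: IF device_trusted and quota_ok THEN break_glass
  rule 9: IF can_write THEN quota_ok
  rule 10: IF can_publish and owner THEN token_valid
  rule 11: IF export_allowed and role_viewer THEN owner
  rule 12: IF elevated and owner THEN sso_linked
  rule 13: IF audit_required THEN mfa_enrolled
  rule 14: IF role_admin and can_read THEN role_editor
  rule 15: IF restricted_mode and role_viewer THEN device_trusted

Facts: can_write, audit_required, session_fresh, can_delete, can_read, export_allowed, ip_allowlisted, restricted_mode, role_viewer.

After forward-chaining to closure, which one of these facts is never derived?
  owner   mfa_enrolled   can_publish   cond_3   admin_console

cond_3

Round 1: rule 1 [IF session_fresh and role_viewer THEN member_of_group]; rule 9 [IF can_write THEN quota_ok]; rule 11 [IF export_allowed and role_viewer THEN owner]; rule 13 [IF audit_required THEN mfa_enrolled]; rule 15 [IF restricted_mode and role_viewer THEN device_trusted]. New: member_of_group, quota_ok, owner, mfa_enrolled, device_trusted.
Round 2: rule 3 [IF member_of_group and ip_allowlisted THEN can_invite]; rule 8 [IF device_trusted and quota_ok THEN break_glass]. New: can_invite, break_glass.
Round 3: rule 2 [IF break_glass THEN can_publish]; rule 4 [IF can_invite and can_delete THEN cond_4]; rule 7 [IF export_allowed and break_glass THEN cond_1]. New: can_publish, cond_4, cond_1.
Round 4: rule 10 [IF can_publish and owner THEN token_valid]. New: token_valid.
Round 5: rule 6 [IF token_valid and can_invite THEN admin_console]. New: admin_console.
Derived: admin_console (round 5), owner (round 1), mfa_enrolled (round 1), can_publish (round 3). cond_3 never appears in any round.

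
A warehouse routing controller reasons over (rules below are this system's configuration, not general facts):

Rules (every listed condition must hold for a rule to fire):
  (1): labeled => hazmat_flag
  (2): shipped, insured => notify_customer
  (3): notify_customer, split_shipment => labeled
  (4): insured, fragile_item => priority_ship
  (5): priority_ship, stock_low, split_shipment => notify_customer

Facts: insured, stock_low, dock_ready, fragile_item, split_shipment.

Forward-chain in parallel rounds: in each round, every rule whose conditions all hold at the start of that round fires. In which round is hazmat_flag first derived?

Round 1: (4) [insured, fragile_item => priority_ship]. New: priority_ship.
Round 2: (5) [priority_ship, stock_low, split_shipment => notify_customer]. New: notify_customer.
Round 3: (3) [notify_customer, split_shipment => labeled]. New: labeled.
Round 4: (1) [labeled => hazmat_flag]. New: hazmat_flag.
hazmat_flag first appears in round 4.

4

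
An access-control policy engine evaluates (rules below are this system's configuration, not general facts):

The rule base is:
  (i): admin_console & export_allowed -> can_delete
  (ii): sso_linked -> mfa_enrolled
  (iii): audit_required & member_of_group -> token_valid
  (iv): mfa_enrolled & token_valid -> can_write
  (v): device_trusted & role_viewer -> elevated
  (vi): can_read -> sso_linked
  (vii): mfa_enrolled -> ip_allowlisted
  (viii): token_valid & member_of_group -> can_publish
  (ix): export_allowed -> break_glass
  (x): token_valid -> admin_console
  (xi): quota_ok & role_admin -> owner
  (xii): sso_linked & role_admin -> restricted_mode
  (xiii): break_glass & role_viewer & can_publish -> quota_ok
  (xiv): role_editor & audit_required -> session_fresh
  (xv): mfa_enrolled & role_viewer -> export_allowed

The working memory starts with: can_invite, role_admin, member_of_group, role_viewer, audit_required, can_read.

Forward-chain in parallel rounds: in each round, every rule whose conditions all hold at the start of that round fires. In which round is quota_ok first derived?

Round 1: (iii) [audit_required & member_of_group -> token_valid]; (vi) [can_read -> sso_linked]. New: token_valid, sso_linked.
Round 2: (ii) [sso_linked -> mfa_enrolled]; (viii) [token_valid & member_of_group -> can_publish]; (x) [token_valid -> admin_console]; (xii) [sso_linked & role_admin -> restricted_mode]. New: mfa_enrolled, can_publish, admin_console, restricted_mode.
Round 3: (iv) [mfa_enrolled & token_valid -> can_write]; (vii) [mfa_enrolled -> ip_allowlisted]; (xv) [mfa_enrolled & role_viewer -> export_allowed]. New: can_write, ip_allowlisted, export_allowed.
Round 4: (i) [admin_console & export_allowed -> can_delete]; (ix) [export_allowed -> break_glass]. New: can_delete, break_glass.
Round 5: (xiii) [break_glass & role_viewer & can_publish -> quota_ok]. New: quota_ok.
quota_ok first appears in round 5.

5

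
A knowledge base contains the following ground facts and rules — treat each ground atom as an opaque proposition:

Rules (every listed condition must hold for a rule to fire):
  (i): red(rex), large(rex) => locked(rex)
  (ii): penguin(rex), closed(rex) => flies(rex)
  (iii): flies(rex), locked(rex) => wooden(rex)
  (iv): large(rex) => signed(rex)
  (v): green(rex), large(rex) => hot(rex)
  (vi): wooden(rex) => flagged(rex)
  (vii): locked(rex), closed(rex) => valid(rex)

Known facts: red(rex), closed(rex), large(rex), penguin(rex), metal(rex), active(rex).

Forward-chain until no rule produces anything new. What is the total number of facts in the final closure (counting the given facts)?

12

Round 1: (i) [red(rex), large(rex) => locked(rex)]; (ii) [penguin(rex), closed(rex) => flies(rex)]; (iv) [large(rex) => signed(rex)]. Adds locked(rex), flies(rex), signed(rex).
Round 2: (iii) [flies(rex), locked(rex) => wooden(rex)]; (vii) [locked(rex), closed(rex) => valid(rex)]. Adds wooden(rex), valid(rex).
Round 3: (vi) [wooden(rex) => flagged(rex)]. Adds flagged(rex).
Closure: {active(rex), closed(rex), flagged(rex), flies(rex), large(rex), locked(rex), metal(rex), penguin(rex), red(rex), signed(rex), valid(rex), wooden(rex)} — 12 facts.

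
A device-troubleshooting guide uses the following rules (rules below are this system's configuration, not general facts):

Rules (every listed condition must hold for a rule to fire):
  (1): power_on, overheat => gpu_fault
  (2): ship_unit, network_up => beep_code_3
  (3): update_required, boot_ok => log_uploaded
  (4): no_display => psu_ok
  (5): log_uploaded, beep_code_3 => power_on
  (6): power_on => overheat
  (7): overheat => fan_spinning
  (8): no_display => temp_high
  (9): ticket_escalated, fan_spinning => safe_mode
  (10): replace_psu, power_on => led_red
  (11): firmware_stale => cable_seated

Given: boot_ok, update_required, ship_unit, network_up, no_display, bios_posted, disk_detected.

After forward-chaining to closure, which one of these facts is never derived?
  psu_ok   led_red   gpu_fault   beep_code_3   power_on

led_red

[1] (2) [ship_unit, network_up => beep_code_3]; (3) [update_required, boot_ok => log_uploaded]; (4) [no_display => psu_ok]; (8) [no_display => temp_high]. ⇒ new: beep_code_3, log_uploaded, psu_ok, temp_high.
[2] (5) [log_uploaded, beep_code_3 => power_on]. ⇒ new: power_on.
[3] (6) [power_on => overheat]. ⇒ new: overheat.
[4] (1) [power_on, overheat => gpu_fault]; (7) [overheat => fan_spinning]. ⇒ new: gpu_fault, fan_spinning.
Derived: power_on (round 2), gpu_fault (round 4), beep_code_3 (round 1), psu_ok (round 1). led_red never appears in any round.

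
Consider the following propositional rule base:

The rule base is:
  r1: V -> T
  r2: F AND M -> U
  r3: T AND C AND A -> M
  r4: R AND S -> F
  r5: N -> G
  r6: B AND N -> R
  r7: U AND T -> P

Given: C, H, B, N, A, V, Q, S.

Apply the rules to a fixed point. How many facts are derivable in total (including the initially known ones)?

15

Round 1 — r1, r5, r6, derive T, G, R.
Round 2 — r3, r4, derive M, F.
Round 3 — r2, derive U.
Round 4 — r7, derive P.
Closure: {A, B, C, F, G, H, M, N, P, Q, R, S, T, U, V} — 15 facts.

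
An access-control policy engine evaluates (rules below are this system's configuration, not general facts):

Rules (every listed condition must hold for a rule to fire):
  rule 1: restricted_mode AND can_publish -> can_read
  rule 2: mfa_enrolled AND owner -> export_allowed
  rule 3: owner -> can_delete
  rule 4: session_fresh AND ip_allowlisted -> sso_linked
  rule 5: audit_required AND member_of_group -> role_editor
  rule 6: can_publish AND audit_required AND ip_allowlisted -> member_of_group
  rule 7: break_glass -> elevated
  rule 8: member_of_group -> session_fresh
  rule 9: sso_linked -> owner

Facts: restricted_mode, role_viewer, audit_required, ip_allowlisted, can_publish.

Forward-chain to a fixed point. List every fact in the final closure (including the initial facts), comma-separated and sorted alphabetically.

audit_required, can_delete, can_publish, can_read, ip_allowlisted, member_of_group, owner, restricted_mode, role_editor, role_viewer, session_fresh, sso_linked

Round 1: rule 1 [restricted_mode AND can_publish -> can_read]; rule 6 [can_publish AND audit_required AND ip_allowlisted -> member_of_group]. Adds can_read, member_of_group.
Round 2: rule 5 [audit_required AND member_of_group -> role_editor]; rule 8 [member_of_group -> session_fresh]. Adds role_editor, session_fresh.
Round 3: rule 4 [session_fresh AND ip_allowlisted -> sso_linked]. Adds sso_linked.
Round 4: rule 9 [sso_linked -> owner]. Adds owner.
Round 5: rule 3 [owner -> can_delete]. Adds can_delete.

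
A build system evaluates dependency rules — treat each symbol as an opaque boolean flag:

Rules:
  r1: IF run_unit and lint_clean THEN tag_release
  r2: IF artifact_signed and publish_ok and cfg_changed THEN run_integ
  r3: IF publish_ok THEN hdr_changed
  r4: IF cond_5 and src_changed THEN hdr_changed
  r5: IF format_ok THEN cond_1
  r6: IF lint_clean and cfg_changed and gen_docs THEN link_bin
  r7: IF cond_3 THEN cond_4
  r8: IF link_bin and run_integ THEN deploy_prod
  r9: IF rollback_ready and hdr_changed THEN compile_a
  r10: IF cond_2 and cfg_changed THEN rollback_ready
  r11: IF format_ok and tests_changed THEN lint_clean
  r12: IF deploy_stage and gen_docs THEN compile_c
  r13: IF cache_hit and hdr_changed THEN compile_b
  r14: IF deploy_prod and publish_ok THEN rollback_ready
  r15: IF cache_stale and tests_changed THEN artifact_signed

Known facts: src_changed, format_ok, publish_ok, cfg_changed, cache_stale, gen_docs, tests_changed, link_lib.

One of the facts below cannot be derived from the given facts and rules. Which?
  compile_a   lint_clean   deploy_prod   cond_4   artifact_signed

Round 1: r3 [IF publish_ok THEN hdr_changed]; r5 [IF format_ok THEN cond_1]; r11 [IF format_ok and tests_changed THEN lint_clean]; r15 [IF cache_stale and tests_changed THEN artifact_signed]. New: hdr_changed, cond_1, lint_clean, artifact_signed.
Round 2: r2 [IF artifact_signed and publish_ok and cfg_changed THEN run_integ]; r6 [IF lint_clean and cfg_changed and gen_docs THEN link_bin]. New: run_integ, link_bin.
Round 3: r8 [IF link_bin and run_integ THEN deploy_prod]. New: deploy_prod.
Round 4: r14 [IF deploy_prod and publish_ok THEN rollback_ready]. New: rollback_ready.
Round 5: r9 [IF rollback_ready and hdr_changed THEN compile_a]. New: compile_a.
Derived: compile_a (round 5), deploy_prod (round 3), artifact_signed (round 1), lint_clean (round 1). cond_4 never appears in any round.

cond_4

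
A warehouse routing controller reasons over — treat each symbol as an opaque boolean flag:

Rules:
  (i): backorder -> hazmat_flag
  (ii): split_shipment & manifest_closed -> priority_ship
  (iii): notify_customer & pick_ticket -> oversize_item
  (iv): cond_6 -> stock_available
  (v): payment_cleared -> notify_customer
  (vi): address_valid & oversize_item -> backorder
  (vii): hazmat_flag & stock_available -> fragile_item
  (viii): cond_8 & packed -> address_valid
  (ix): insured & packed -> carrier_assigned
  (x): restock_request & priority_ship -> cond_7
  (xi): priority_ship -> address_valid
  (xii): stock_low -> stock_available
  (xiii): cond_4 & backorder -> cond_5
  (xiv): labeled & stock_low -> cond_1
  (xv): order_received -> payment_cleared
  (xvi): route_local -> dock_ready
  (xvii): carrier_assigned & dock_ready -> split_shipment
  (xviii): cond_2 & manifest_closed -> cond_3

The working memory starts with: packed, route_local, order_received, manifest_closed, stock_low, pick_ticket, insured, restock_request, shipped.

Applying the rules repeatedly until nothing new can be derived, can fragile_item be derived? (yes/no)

[1] (ix) [insured & packed -> carrier_assigned]; (xii) [stock_low -> stock_available]; (xv) [order_received -> payment_cleared]; (xvi) [route_local -> dock_ready]. ⇒ new: carrier_assigned, stock_available, payment_cleared, dock_ready.
[2] (v) [payment_cleared -> notify_customer]; (xvii) [carrier_assigned & dock_ready -> split_shipment]. ⇒ new: notify_customer, split_shipment.
[3] (ii) [split_shipment & manifest_closed -> priority_ship]; (iii) [notify_customer & pick_ticket -> oversize_item]. ⇒ new: priority_ship, oversize_item.
[4] (x) [restock_request & priority_ship -> cond_7]; (xi) [priority_ship -> address_valid]. ⇒ new: cond_7, address_valid.
[5] (vi) [address_valid & oversize_item -> backorder]. ⇒ new: backorder.
[6] (i) [backorder -> hazmat_flag]. ⇒ new: hazmat_flag.
[7] (vii) [hazmat_flag & stock_available -> fragile_item]. ⇒ new: fragile_item.
fragile_item appears in round 7, so it is derivable.

yes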